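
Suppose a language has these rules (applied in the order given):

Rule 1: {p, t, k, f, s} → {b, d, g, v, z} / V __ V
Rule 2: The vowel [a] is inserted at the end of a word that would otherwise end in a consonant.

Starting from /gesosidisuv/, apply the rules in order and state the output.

Rule 1 (intervocalic voicing): /s/ is a voiceless obstruent between vowels /e/ and /o/, so it voices to [z]. /s/ is a voiceless obstruent between vowels /o/ and /i/, so it voices to [z]. /s/ is a voiceless obstruent between vowels /i/ and /u/, so it voices to [z]. /gesosidisuv/ → gezozidizuv.
Rule 2 (final a-epenthesis): the form ends in the consonant /v/, so [a] is inserted word-finally. /gezozidizuv/ → gezozidizuva.

gezozidizuva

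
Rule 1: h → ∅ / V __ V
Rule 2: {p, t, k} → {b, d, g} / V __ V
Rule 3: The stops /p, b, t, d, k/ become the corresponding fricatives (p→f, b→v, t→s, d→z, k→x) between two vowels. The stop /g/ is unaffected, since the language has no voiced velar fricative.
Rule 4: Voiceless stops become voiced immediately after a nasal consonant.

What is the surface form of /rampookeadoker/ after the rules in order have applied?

Rule 1 (intervocalic h-deletion): no segment meets the environment; /rampookeadoker/ is unchanged.
Rule 2 (intervocalic voicing): /k/ is a voiceless stop between vowels /o/ and /e/, so it voices to [g]. /k/ is a voiceless stop between vowels /o/ and /e/, so it voices to [g]. /rampookeadoker/ → rampoogeadoger.
Rule 3 (intervocalic spirantization): /d/ is a stop between vowels /a/ and /o/, so it spirantizes to the fricative [z]. /rampoogeadoger/ → rampoogeazoger.
Rule 4 (post-nasal voicing): /p/ is a voiceless stop immediately after the nasal /m/, so it voices to [b]. /rampoogeazoger/ → ramboogeazoger.

ramboogeazoger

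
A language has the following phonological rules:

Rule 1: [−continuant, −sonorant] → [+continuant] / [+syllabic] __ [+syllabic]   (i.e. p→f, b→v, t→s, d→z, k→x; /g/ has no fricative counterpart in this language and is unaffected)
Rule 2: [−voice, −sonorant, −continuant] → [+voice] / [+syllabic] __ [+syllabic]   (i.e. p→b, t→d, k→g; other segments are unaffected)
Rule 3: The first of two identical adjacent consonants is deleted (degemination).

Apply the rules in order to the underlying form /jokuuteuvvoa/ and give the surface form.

joxuuseuvoa

Rule 1 (intervocalic spirantization): /k/ is a stop between vowels /o/ and /u/, so it spirantizes to the fricative [x]. /t/ is a stop between vowels /u/ and /e/, so it spirantizes to the fricative [s]. /jokuuteuvvoa/ → joxuuseuvvoa.
Rule 2 (intervocalic voicing): no segment meets the environment; /joxuuseuvvoa/ is unchanged.
Rule 3 (degemination): /vv/ is a geminate; the first /v/ deletes. /joxuuseuvvoa/ → joxuuseuvoa.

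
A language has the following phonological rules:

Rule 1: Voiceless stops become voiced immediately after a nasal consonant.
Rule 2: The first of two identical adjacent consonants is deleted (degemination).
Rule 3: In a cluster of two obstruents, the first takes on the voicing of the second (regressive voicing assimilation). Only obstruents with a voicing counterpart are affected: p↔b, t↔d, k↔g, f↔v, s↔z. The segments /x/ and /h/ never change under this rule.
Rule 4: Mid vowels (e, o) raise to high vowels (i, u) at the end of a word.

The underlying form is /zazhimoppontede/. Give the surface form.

zashimopondedi

Rule 1 (post-nasal voicing): /t/ is a voiceless stop immediately after the nasal /n/, so it voices to [d]. /zazhimoppontede/ → zazhimoppondede.
Rule 2 (degemination): /pp/ is a geminate; the first /p/ deletes. /zazhimoppondede/ → zazhimopondede.
Rule 3 (regressive voicing assimilation): /z/ precedes the voiceless obstruent /h/, so it devoices to [s] by assimilation. /zazhimopondede/ → zashimopondede.
Rule 4 (final vowel raising): /e/ is a mid vowel in word-final position, so it raises to [i]. /zashimopondede/ → zashimopondedi.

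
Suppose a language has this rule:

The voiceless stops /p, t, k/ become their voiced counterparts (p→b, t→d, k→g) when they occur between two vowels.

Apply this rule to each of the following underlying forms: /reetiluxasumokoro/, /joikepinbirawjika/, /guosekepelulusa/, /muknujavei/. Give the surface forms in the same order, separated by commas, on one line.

/reetiluxasumokoro/: /t/ is a voiceless stop between vowels /e/ and /i/, so it voices to [d]. /k/ is a voiceless stop between vowels /o/ and /o/, so it voices to [g]. → [reediluxasumogoro].
/joikepinbirawjika/: /k/ is a voiceless stop between vowels /i/ and /e/, so it voices to [g]. /p/ is a voiceless stop between vowels /e/ and /i/, so it voices to [b]. /k/ is a voiceless stop between vowels /i/ and /a/, so it voices to [g]. → [joigebinbirawjiga].
/guosekepelulusa/: /k/ is a voiceless stop between vowels /e/ and /e/, so it voices to [g]. /p/ is a voiceless stop between vowels /e/ and /e/, so it voices to [b]. → [guosegebelulusa].
/muknujavei/: the rule's environment is not met; surfaces unchanged as [muknujavei].

reediluxasumogoro, joigebinbirawjiga, guosegebelulusa, muknujavei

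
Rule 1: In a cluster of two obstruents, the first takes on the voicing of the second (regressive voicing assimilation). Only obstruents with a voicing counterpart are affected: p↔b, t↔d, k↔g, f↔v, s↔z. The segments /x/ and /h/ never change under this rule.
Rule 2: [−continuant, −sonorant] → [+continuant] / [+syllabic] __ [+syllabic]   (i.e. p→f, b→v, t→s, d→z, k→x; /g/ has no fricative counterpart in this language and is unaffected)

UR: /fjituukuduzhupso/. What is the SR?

fjisuuxuzushupso

Rule 1 (regressive voicing assimilation): /z/ precedes the voiceless obstruent /h/, so it devoices to [s] by assimilation. /fjituukuduzhupso/ → fjituukudushupso.
Rule 2 (intervocalic spirantization): /t/ is a stop between vowels /i/ and /u/, so it spirantizes to the fricative [s]. /k/ is a stop between vowels /u/ and /u/, so it spirantizes to the fricative [x]. /d/ is a stop between vowels /u/ and /u/, so it spirantizes to the fricative [z]. /fjituukudushupso/ → fjisuuxuzushupso.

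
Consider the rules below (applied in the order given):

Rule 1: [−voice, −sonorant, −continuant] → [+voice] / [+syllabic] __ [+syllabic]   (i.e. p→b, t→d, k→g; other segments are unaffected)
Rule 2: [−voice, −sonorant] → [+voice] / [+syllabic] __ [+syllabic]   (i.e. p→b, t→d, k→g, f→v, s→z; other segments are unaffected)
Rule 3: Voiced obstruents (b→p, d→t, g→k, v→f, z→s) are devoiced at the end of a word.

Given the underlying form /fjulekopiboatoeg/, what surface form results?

Rule 1 (intervocalic voicing): /k/ is a voiceless stop between vowels /e/ and /o/, so it voices to [g]. /p/ is a voiceless stop between vowels /o/ and /i/, so it voices to [b]. /t/ is a voiceless stop between vowels /a/ and /o/, so it voices to [d]. /fjulekopiboatoeg/ → fjulegobiboadoeg.
Rule 2 (intervocalic voicing): no segment meets the environment; /fjulegobiboadoeg/ is unchanged.
Rule 3 (final devoicing): /g/ is a voiced obstruent in word-final position, so it devoices to [k]. /fjulegobiboadoeg/ → fjulegobiboadoek.

fjulegobiboadoek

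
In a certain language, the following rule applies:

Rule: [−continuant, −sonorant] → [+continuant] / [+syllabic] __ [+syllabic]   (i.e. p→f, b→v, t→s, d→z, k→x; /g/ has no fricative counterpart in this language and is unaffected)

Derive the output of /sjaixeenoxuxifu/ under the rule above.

sjaixeenoxuxifu

No segment of /sjaixeenoxuxifu/ meets the structural description of the rule, so the form surfaces unchanged.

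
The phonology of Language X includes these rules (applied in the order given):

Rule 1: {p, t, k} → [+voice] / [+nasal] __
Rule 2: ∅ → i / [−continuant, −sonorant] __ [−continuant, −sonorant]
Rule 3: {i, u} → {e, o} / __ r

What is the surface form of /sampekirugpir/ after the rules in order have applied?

Rule 1 (post-nasal voicing): /p/ is a voiceless stop immediately after the nasal /m/, so it voices to [b]. /sampekirugpir/ → sambekirugpir.
Rule 2 (stop-cluster i-epenthesis): /g/ and /p/ form a stop–stop cluster, so [i] is inserted between them. /sambekirugpir/ → sambekirugipir.
Rule 3 (pre-rhotic lowering): /i/ is a high vowel immediately before /r/, so it lowers to [e]. /i/ is a high vowel immediately before /r/, so it lowers to [e]. /sambekirugipir/ → sambekerugiper.

sambekerugiper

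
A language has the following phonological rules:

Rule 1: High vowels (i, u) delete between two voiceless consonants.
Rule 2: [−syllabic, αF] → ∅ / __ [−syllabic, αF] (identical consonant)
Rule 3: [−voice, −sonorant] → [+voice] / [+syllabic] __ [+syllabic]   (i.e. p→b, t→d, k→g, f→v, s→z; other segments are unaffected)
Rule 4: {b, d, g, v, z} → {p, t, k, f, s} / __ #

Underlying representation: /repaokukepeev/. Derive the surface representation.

Rule 1 (high vowel syncope): /u/ is a high vowel flanked by voiceless consonants /k/ and /k/, so it deletes. /repaokukepeev/ → repaokkepeev.
Rule 2 (degemination): /kk/ is a geminate; the first /k/ deletes. /repaokkepeev/ → repaokepeev.
Rule 3 (intervocalic voicing): /p/ is a voiceless obstruent between vowels /e/ and /a/, so it voices to [b]. /k/ is a voiceless obstruent between vowels /o/ and /e/, so it voices to [g]. /p/ is a voiceless obstruent between vowels /e/ and /e/, so it voices to [b]. /repaokepeev/ → rebaogebeev.
Rule 4 (final devoicing): /v/ is a voiced obstruent in word-final position, so it devoices to [f]. /rebaogebeev/ → rebaogebeef.

rebaogebeef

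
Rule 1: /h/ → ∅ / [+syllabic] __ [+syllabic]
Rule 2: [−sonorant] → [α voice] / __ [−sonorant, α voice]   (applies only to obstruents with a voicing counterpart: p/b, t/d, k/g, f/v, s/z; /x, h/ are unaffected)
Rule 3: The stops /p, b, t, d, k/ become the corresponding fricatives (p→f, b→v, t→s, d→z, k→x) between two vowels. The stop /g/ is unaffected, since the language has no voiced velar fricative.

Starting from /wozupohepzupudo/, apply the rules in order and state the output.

Rule 1 (intervocalic h-deletion): /h/ occurs between vowels /o/ and /e/, so it deletes. /wozupohepzupudo/ → wozupoepzupudo.
Rule 2 (regressive voicing assimilation): /p/ precedes the voiced obstruent /z/, so it voices to [b] by assimilation. /wozupoepzupudo/ → wozupoebzupudo.
Rule 3 (intervocalic spirantization): /p/ is a stop between vowels /u/ and /o/, so it spirantizes to the fricative [f]. /p/ is a stop between vowels /u/ and /u/, so it spirantizes to the fricative [f]. /d/ is a stop between vowels /u/ and /o/, so it spirantizes to the fricative [z]. /wozupoebzupudo/ → wozufoebzufuzo.

wozufoebzufuzo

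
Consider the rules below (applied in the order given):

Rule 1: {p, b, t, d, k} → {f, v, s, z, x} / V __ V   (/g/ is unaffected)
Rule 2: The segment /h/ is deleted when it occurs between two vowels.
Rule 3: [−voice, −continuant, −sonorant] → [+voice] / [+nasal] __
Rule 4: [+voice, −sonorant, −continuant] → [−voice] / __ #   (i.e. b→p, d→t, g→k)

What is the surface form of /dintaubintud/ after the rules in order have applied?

Rule 1 (intervocalic spirantization): /b/ is a stop between vowels /u/ and /i/, so it spirantizes to the fricative [v]. /dintaubintud/ → dintauvintud.
Rule 2 (intervocalic h-deletion): no segment meets the environment; /dintauvintud/ is unchanged.
Rule 3 (post-nasal voicing): /t/ is a voiceless stop immediately after the nasal /n/, so it voices to [d]. /t/ is a voiceless stop immediately after the nasal /n/, so it voices to [d]. /dintauvintud/ → dindauvindud.
Rule 4 (final devoicing): /d/ is a voiced stop in word-final position, so it devoices to [t]. /dindauvindud/ → dindauvindut.

dindauvindut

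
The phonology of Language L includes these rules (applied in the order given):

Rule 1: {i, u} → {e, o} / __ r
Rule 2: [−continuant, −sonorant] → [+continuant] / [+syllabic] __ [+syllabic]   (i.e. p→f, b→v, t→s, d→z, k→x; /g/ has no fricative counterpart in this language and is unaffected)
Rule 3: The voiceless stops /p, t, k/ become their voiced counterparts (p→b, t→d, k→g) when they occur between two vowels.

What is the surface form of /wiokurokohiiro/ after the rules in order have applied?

Rule 1 (pre-rhotic lowering): /u/ is a high vowel immediately before /r/, so it lowers to [o]. /i/ is a high vowel immediately before /r/, so it lowers to [e]. /wiokurokohiiro/ → wiokorokohiero.
Rule 2 (intervocalic spirantization): /k/ is a stop between vowels /o/ and /o/, so it spirantizes to the fricative [x]. /k/ is a stop between vowels /o/ and /o/, so it spirantizes to the fricative [x]. /wiokorokohiero/ → wioxoroxohiero.
Rule 3 (intervocalic voicing): no segment meets the environment; /wioxoroxohiero/ is unchanged.

wioxoroxohiero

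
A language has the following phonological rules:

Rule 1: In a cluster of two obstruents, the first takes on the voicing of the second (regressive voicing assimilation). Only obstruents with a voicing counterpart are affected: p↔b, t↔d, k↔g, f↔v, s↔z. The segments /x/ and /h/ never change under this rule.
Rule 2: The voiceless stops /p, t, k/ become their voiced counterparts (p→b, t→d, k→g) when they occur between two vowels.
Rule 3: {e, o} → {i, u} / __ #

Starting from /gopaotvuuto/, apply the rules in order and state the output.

gobaodvuudu

Rule 1 (regressive voicing assimilation): /t/ precedes the voiced obstruent /v/, so it voices to [d] by assimilation. /gopaotvuuto/ → gopaodvuuto.
Rule 2 (intervocalic voicing): /p/ is a voiceless stop between vowels /o/ and /a/, so it voices to [b]. /t/ is a voiceless stop between vowels /u/ and /o/, so it voices to [d]. /gopaodvuuto/ → gobaodvuudo.
Rule 3 (final vowel raising): /o/ is a mid vowel in word-final position, so it raises to [u]. /gobaodvuudo/ → gobaodvuudu.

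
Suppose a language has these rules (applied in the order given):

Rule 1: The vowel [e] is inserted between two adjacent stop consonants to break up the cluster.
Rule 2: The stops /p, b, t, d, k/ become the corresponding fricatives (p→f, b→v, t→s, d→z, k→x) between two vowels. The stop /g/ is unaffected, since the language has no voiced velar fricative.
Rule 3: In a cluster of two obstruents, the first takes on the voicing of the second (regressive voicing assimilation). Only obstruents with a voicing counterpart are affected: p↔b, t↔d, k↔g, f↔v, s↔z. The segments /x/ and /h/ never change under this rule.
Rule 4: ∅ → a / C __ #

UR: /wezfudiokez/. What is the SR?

wesfuzioxeza

Rule 1 (stop-cluster e-epenthesis): no segment meets the environment; /wezfudiokez/ is unchanged.
Rule 2 (intervocalic spirantization): /d/ is a stop between vowels /u/ and /i/, so it spirantizes to the fricative [z]. /k/ is a stop between vowels /o/ and /e/, so it spirantizes to the fricative [x]. /wezfudiokez/ → wezfuzioxez.
Rule 3 (regressive voicing assimilation): /z/ precedes the voiceless obstruent /f/, so it devoices to [s] by assimilation. /wezfuzioxez/ → wesfuzioxez.
Rule 4 (final a-epenthesis): the form ends in the consonant /z/, so [a] is inserted word-finally. /wesfuzioxez/ → wesfuzioxeza.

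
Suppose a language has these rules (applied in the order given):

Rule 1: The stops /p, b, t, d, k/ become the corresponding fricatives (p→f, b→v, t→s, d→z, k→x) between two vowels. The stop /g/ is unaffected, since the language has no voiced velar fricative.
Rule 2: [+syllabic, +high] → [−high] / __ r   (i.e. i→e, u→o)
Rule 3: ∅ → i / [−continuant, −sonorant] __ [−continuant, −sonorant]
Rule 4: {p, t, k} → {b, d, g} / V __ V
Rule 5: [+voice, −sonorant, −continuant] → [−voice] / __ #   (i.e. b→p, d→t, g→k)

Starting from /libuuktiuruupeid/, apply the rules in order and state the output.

livuugidioruufeit

Rule 1 (intervocalic spirantization): /b/ is a stop between vowels /i/ and /u/, so it spirantizes to the fricative [v]. /p/ is a stop between vowels /u/ and /e/, so it spirantizes to the fricative [f]. /libuuktiuruupeid/ → livuuktiuruufeid.
Rule 2 (pre-rhotic lowering): /u/ is a high vowel immediately before /r/, so it lowers to [o]. /livuuktiuruufeid/ → livuuktioruufeid.
Rule 3 (stop-cluster i-epenthesis): /k/ and /t/ form a stop–stop cluster, so [i] is inserted between them. /livuuktioruufeid/ → livuukitioruufeid.
Rule 4 (intervocalic voicing): /k/ is a voiceless stop between vowels /u/ and /i/, so it voices to [g]. /t/ is a voiceless stop between vowels /i/ and /i/, so it voices to [d]. /livuukitioruufeid/ → livuugidioruufeid.
Rule 5 (final devoicing): /d/ is a voiced stop in word-final position, so it devoices to [t]. /livuugidioruufeid/ → livuugidioruufeit.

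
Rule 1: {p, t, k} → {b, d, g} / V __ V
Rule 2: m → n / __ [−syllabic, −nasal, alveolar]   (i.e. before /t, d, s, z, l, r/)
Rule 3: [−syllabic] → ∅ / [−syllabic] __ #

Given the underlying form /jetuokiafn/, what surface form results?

jeduogiaf

Rule 1 (intervocalic voicing): /t/ is a voiceless stop between vowels /e/ and /u/, so it voices to [d]. /k/ is a voiceless stop between vowels /o/ and /i/, so it voices to [g]. /jetuokiafn/ → jeduogiafn.
Rule 2 (nasal place assimilation): no segment meets the environment; /jeduogiafn/ is unchanged.
Rule 3 (final cluster simplification): /n/ is the second consonant of a word-final cluster /fn/, so it deletes. /jeduogiafn/ → jeduogiaf.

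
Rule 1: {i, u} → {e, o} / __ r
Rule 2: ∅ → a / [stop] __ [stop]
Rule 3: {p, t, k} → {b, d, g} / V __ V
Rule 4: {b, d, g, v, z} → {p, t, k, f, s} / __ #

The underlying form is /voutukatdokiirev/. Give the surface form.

voudugadadogieref

Rule 1 (pre-rhotic lowering): /i/ is a high vowel immediately before /r/, so it lowers to [e]. /voutukatdokiirev/ → voutukatdokierev.
Rule 2 (stop-cluster a-epenthesis): /t/ and /d/ form a stop–stop cluster, so [a] is inserted between them. /voutukatdokierev/ → voutukatadokierev.
Rule 3 (intervocalic voicing): /t/ is a voiceless stop between vowels /u/ and /u/, so it voices to [d]. /k/ is a voiceless stop between vowels /u/ and /a/, so it voices to [g]. /t/ is a voiceless stop between vowels /a/ and /a/, so it voices to [d]. /k/ is a voiceless stop between vowels /o/ and /i/, so it voices to [g]. /voutukatadokierev/ → voudugadadogierev.
Rule 4 (final devoicing): /v/ is a voiced obstruent in word-final position, so it devoices to [f]. /voudugadadogierev/ → voudugadadogieref.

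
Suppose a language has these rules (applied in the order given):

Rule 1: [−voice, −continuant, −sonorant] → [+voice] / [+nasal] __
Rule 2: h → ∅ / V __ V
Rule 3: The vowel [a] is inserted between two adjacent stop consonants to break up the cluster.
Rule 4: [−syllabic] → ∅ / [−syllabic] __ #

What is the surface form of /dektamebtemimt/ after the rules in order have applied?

dekatamebatemim

Rule 1 (post-nasal voicing): /t/ is a voiceless stop immediately after the nasal /m/, so it voices to [d]. /dektamebtemimt/ → dektamebtemimd.
Rule 2 (intervocalic h-deletion): no segment meets the environment; /dektamebtemimd/ is unchanged.
Rule 3 (stop-cluster a-epenthesis): /k/ and /t/ form a stop–stop cluster, so [a] is inserted between them. /b/ and /t/ form a stop–stop cluster, so [a] is inserted between them. /dektamebtemimd/ → dekatamebatemimd.
Rule 4 (final cluster simplification): /d/ is the second consonant of a word-final cluster /md/, so it deletes. /dekatamebatemimd/ → dekatamebatemim.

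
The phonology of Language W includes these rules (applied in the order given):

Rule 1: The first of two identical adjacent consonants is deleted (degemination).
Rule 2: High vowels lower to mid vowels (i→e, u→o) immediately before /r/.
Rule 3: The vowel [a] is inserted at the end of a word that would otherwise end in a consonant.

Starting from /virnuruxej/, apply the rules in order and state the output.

vernoruxeja

Rule 1 (degemination): no segment meets the environment; /virnuruxej/ is unchanged.
Rule 2 (pre-rhotic lowering): /i/ is a high vowel immediately before /r/, so it lowers to [e]. /u/ is a high vowel immediately before /r/, so it lowers to [o]. /virnuruxej/ → vernoruxej.
Rule 3 (final a-epenthesis): the form ends in the consonant /j/, so [a] is inserted word-finally. /vernoruxej/ → vernoruxeja.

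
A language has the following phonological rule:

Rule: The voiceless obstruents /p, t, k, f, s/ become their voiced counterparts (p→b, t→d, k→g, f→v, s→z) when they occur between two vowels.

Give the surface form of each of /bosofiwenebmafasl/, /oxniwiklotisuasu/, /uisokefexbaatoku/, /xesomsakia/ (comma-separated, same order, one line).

/bosofiwenebmafasl/: /s/ is a voiceless obstruent between vowels /o/ and /o/, so it voices to [z]. /f/ is a voiceless obstruent between vowels /o/ and /i/, so it voices to [v]. /f/ is a voiceless obstruent between vowels /a/ and /a/, so it voices to [v]. → [bozoviwenebmavasl].
/oxniwiklotisuasu/: /t/ is a voiceless obstruent between vowels /o/ and /i/, so it voices to [d]. /s/ is a voiceless obstruent between vowels /i/ and /u/, so it voices to [z]. /s/ is a voiceless obstruent between vowels /a/ and /u/, so it voices to [z]. → [oxniwiklodizuazu].
/uisokefexbaatoku/: /s/ is a voiceless obstruent between vowels /i/ and /o/, so it voices to [z]. /k/ is a voiceless obstruent between vowels /o/ and /e/, so it voices to [g]. /f/ is a voiceless obstruent between vowels /e/ and /e/, so it voices to [v]. /t/ is a voiceless obstruent between vowels /a/ and /o/, so it voices to [d]. /k/ is a voiceless obstruent between vowels /o/ and /u/, so it voices to [g]. → [uizogevexbaadogu].
/xesomsakia/: /s/ is a voiceless obstruent between vowels /e/ and /o/, so it voices to [z]. /k/ is a voiceless obstruent between vowels /a/ and /i/, so it voices to [g]. → [xezomsagia].

bozoviwenebmavasl, oxniwiklodizuazu, uizogevexbaadogu, xezomsagia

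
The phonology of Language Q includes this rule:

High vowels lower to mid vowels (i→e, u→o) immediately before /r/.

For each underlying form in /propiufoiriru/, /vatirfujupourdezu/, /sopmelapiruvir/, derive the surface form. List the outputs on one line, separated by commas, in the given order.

propiufoereru, vaterfujupoordezu, sopmelaperuver

/propiufoiriru/: /i/ is a high vowel immediately before /r/, so it lowers to [e]. /i/ is a high vowel immediately before /r/, so it lowers to [e]. → [propiufoereru].
/vatirfujupourdezu/: /i/ is a high vowel immediately before /r/, so it lowers to [e]. /u/ is a high vowel immediately before /r/, so it lowers to [o]. → [vaterfujupoordezu].
/sopmelapiruvir/: /i/ is a high vowel immediately before /r/, so it lowers to [e]. /i/ is a high vowel immediately before /r/, so it lowers to [e]. → [sopmelaperuver].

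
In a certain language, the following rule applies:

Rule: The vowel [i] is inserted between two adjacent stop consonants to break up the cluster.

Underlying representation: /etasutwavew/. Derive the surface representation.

etasutwavew

No segment of /etasutwavew/ meets the structural description of the rule, so the form surfaces unchanged.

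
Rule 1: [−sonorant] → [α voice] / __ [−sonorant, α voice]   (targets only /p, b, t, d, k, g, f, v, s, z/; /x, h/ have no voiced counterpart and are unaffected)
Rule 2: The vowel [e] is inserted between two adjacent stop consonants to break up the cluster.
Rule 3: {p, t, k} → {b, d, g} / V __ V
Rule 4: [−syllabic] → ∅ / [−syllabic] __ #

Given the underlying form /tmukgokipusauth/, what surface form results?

tmugegogibusaut

Rule 1 (regressive voicing assimilation): /k/ precedes the voiced obstruent /g/, so it voices to [g] by assimilation. /tmukgokipusauth/ → tmuggokipusauth.
Rule 2 (stop-cluster e-epenthesis): /g/ and /g/ form a stop–stop cluster, so [e] is inserted between them. /tmuggokipusauth/ → tmugegokipusauth.
Rule 3 (intervocalic voicing): /k/ is a voiceless stop between vowels /o/ and /i/, so it voices to [g]. /p/ is a voiceless stop between vowels /i/ and /u/, so it voices to [b]. /tmugegokipusauth/ → tmugegogibusauth.
Rule 4 (final cluster simplification): /h/ is the second consonant of a word-final cluster /th/, so it deletes. /tmugegogibusauth/ → tmugegogibusaut.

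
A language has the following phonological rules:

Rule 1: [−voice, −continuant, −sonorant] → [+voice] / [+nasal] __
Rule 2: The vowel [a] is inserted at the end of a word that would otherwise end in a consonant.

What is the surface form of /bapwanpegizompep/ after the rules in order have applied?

bapwanbegizombepa

Rule 1 (post-nasal voicing): /p/ is a voiceless stop immediately after the nasal /n/, so it voices to [b]. /p/ is a voiceless stop immediately after the nasal /m/, so it voices to [b]. /bapwanpegizompep/ → bapwanbegizombep.
Rule 2 (final a-epenthesis): the form ends in the consonant /p/, so [a] is inserted word-finally. /bapwanbegizombep/ → bapwanbegizombepa.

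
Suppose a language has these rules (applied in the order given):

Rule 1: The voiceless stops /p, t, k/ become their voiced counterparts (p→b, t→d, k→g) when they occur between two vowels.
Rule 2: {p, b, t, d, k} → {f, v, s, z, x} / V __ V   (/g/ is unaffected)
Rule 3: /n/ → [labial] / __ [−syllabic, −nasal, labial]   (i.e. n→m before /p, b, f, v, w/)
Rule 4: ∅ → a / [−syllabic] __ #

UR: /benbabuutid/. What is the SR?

Rule 1 (intervocalic voicing): /t/ is a voiceless stop between vowels /u/ and /i/, so it voices to [d]. /benbabuutid/ → benbabuudid.
Rule 2 (intervocalic spirantization): /b/ is a stop between vowels /a/ and /u/, so it spirantizes to the fricative [v]. /d/ is a stop between vowels /u/ and /i/, so it spirantizes to the fricative [z]. /benbabuudid/ → benbavuuzid.
Rule 3 (nasal place assimilation): /n/ precedes the labial consonant /b/, so it assimilates in place to [m]. /benbavuuzid/ → bembavuuzid.
Rule 4 (final a-epenthesis): the form ends in the consonant /d/, so [a] is inserted word-finally. /bembavuuzid/ → bembavuuzida.

bembavuuzida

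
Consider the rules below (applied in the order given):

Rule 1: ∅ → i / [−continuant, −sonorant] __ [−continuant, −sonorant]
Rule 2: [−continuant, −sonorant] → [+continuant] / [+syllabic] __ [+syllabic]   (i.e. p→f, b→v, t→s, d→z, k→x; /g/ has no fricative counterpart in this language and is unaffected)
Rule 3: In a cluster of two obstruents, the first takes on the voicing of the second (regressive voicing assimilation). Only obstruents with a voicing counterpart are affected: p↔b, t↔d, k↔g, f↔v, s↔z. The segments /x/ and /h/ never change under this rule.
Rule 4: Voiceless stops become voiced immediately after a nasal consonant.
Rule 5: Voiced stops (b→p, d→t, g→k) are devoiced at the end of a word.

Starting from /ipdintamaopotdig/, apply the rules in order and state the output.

Rule 1 (stop-cluster i-epenthesis): /p/ and /d/ form a stop–stop cluster, so [i] is inserted between them. /t/ and /d/ form a stop–stop cluster, so [i] is inserted between them. /ipdintamaopotdig/ → ipidintamaopotidig.
Rule 2 (intervocalic spirantization): /p/ is a stop between vowels /i/ and /i/, so it spirantizes to the fricative [f]. /d/ is a stop between vowels /i/ and /i/, so it spirantizes to the fricative [z]. /p/ is a stop between vowels /o/ and /o/, so it spirantizes to the fricative [f]. /t/ is a stop between vowels /o/ and /i/, so it spirantizes to the fricative [s]. /d/ is a stop between vowels /i/ and /i/, so it spirantizes to the fricative [z]. /ipidintamaopotidig/ → ifizintamaofosizig.
Rule 3 (regressive voicing assimilation): no segment meets the environment; /ifizintamaofosizig/ is unchanged.
Rule 4 (post-nasal voicing): /t/ is a voiceless stop immediately after the nasal /n/, so it voices to [d]. /ifizintamaofosizig/ → ifizindamaofosizig.
Rule 5 (final devoicing): /g/ is a voiced stop in word-final position, so it devoices to [k]. /ifizindamaofosizig/ → ifizindamaofosizik.

ifizindamaofosizik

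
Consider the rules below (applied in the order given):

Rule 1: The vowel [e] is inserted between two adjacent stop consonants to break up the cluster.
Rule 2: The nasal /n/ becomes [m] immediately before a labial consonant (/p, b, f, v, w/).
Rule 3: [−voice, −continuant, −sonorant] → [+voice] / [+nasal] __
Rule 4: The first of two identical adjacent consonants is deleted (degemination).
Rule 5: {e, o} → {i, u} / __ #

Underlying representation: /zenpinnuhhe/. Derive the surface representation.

zembinuhi

Rule 1 (stop-cluster e-epenthesis): no segment meets the environment; /zenpinnuhhe/ is unchanged.
Rule 2 (nasal place assimilation): /n/ precedes the labial consonant /p/, so it assimilates in place to [m]. /zenpinnuhhe/ → zempinnuhhe.
Rule 3 (post-nasal voicing): /p/ is a voiceless stop immediately after the nasal /m/, so it voices to [b]. /zempinnuhhe/ → zembinnuhhe.
Rule 4 (degemination): /nn/ is a geminate; the first /n/ deletes. /hh/ is a geminate; the first /h/ deletes. /zembinnuhhe/ → zembinuhe.
Rule 5 (final vowel raising): /e/ is a mid vowel in word-final position, so it raises to [i]. /zembinuhe/ → zembinuhi.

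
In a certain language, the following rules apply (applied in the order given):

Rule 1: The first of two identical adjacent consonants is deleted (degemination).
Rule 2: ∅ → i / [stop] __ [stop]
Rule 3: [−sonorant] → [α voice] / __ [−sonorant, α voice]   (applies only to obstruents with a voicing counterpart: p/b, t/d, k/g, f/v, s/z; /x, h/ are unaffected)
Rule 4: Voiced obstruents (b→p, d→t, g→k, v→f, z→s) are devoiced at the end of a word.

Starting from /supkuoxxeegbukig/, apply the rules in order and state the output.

Rule 1 (degemination): /xx/ is a geminate; the first /x/ deletes. /supkuoxxeegbukig/ → supkuoxeegbukig.
Rule 2 (stop-cluster i-epenthesis): /p/ and /k/ form a stop–stop cluster, so [i] is inserted between them. /g/ and /b/ form a stop–stop cluster, so [i] is inserted between them. /supkuoxeegbukig/ → supikuoxeegibukig.
Rule 3 (regressive voicing assimilation): no segment meets the environment; /supikuoxeegibukig/ is unchanged.
Rule 4 (final devoicing): /g/ is a voiced obstruent in word-final position, so it devoices to [k]. /supikuoxeegibukig/ → supikuoxeegibukik.

supikuoxeegibukik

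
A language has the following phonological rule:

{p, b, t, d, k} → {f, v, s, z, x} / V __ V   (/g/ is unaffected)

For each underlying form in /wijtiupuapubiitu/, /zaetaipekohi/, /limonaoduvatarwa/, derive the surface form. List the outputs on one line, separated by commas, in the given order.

/wijtiupuapubiitu/: /p/ is a stop between vowels /u/ and /u/, so it spirantizes to the fricative [f]. /p/ is a stop between vowels /a/ and /u/, so it spirantizes to the fricative [f]. /b/ is a stop between vowels /u/ and /i/, so it spirantizes to the fricative [v]. /t/ is a stop between vowels /i/ and /u/, so it spirantizes to the fricative [s]. → [wijtiufuafuviisu].
/zaetaipekohi/: /t/ is a stop between vowels /e/ and /a/, so it spirantizes to the fricative [s]. /p/ is a stop between vowels /i/ and /e/, so it spirantizes to the fricative [f]. /k/ is a stop between vowels /e/ and /o/, so it spirantizes to the fricative [x]. → [zaesaifexohi].
/limonaoduvatarwa/: /d/ is a stop between vowels /o/ and /u/, so it spirantizes to the fricative [z]. /t/ is a stop between vowels /a/ and /a/, so it spirantizes to the fricative [s]. → [limonaozuvasarwa].

wijtiufuafuviisu, zaesaifexohi, limonaozuvasarwa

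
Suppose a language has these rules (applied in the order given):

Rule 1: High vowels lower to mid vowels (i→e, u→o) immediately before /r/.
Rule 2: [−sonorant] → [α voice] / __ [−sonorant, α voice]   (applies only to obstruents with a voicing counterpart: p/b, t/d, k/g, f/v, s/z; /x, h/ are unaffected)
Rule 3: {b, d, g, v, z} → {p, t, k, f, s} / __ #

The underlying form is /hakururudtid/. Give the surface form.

Rule 1 (pre-rhotic lowering): /u/ is a high vowel immediately before /r/, so it lowers to [o]. /u/ is a high vowel immediately before /r/, so it lowers to [o]. /hakururudtid/ → hakororudtid.
Rule 2 (regressive voicing assimilation): /d/ precedes the voiceless obstruent /t/, so it devoices to [t] by assimilation. /hakororudtid/ → hakororuttid.
Rule 3 (final devoicing): /d/ is a voiced obstruent in word-final position, so it devoices to [t]. /hakororuttid/ → hakororuttit.

hakororuttit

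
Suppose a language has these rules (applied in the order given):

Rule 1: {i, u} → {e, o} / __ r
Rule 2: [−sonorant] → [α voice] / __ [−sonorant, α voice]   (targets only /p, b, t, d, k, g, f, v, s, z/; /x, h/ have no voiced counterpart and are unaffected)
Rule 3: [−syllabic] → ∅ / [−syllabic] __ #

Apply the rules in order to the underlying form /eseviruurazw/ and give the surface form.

eseveruoraz

Rule 1 (pre-rhotic lowering): /i/ is a high vowel immediately before /r/, so it lowers to [e]. /u/ is a high vowel immediately before /r/, so it lowers to [o]. /eseviruurazw/ → eseveruorazw.
Rule 2 (regressive voicing assimilation): no segment meets the environment; /eseveruorazw/ is unchanged.
Rule 3 (final cluster simplification): /w/ is the second consonant of a word-final cluster /zw/, so it deletes. /eseveruorazw/ → eseveruoraz.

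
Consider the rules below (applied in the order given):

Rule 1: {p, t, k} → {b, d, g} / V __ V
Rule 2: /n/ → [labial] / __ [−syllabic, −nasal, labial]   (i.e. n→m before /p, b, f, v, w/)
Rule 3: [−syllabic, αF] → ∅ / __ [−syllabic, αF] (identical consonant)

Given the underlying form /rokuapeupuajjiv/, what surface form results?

Rule 1 (intervocalic voicing): /k/ is a voiceless stop between vowels /o/ and /u/, so it voices to [g]. /p/ is a voiceless stop between vowels /a/ and /e/, so it voices to [b]. /p/ is a voiceless stop between vowels /u/ and /u/, so it voices to [b]. /rokuapeupuajjiv/ → roguabeubuajjiv.
Rule 2 (nasal place assimilation): no segment meets the environment; /roguabeubuajjiv/ is unchanged.
Rule 3 (degemination): /jj/ is a geminate; the first /j/ deletes. /roguabeubuajjiv/ → roguabeubuajiv.

roguabeubuajiv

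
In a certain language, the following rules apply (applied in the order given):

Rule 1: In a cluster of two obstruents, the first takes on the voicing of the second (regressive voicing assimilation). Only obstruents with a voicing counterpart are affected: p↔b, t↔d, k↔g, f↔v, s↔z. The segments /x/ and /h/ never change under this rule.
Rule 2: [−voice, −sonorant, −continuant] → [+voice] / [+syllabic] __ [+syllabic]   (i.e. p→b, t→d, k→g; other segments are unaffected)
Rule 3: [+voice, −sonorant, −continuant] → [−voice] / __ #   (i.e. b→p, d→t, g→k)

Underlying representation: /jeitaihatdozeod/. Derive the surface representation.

jeidaihaddozeot

Rule 1 (regressive voicing assimilation): /t/ precedes the voiced obstruent /d/, so it voices to [d] by assimilation. /jeitaihatdozeod/ → jeitaihaddozeod.
Rule 2 (intervocalic voicing): /t/ is a voiceless stop between vowels /i/ and /a/, so it voices to [d]. /jeitaihaddozeod/ → jeidaihaddozeod.
Rule 3 (final devoicing): /d/ is a voiced stop in word-final position, so it devoices to [t]. /jeidaihaddozeod/ → jeidaihaddozeot.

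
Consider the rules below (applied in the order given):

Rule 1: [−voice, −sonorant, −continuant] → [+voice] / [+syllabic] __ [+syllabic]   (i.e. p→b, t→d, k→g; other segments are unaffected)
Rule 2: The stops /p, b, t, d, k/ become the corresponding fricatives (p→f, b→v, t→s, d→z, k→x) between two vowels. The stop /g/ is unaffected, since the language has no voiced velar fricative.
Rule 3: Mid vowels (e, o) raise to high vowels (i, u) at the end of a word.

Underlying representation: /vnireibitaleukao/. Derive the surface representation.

vnireivizaleugau

Rule 1 (intervocalic voicing): /t/ is a voiceless stop between vowels /i/ and /a/, so it voices to [d]. /k/ is a voiceless stop between vowels /u/ and /a/, so it voices to [g]. /vnireibitaleukao/ → vnireibidaleugao.
Rule 2 (intervocalic spirantization): /b/ is a stop between vowels /i/ and /i/, so it spirantizes to the fricative [v]. /d/ is a stop between vowels /i/ and /a/, so it spirantizes to the fricative [z]. /vnireibidaleugao/ → vnireivizaleugao.
Rule 3 (final vowel raising): /o/ is a mid vowel in word-final position, so it raises to [u]. /vnireivizaleugao/ → vnireivizaleugau.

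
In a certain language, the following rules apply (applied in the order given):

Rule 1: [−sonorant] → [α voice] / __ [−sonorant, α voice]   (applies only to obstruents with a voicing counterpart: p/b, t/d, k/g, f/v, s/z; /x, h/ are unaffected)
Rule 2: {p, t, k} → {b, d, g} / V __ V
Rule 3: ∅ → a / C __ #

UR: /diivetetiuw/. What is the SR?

diivedediuwa

Rule 1 (regressive voicing assimilation): no segment meets the environment; /diivetetiuw/ is unchanged.
Rule 2 (intervocalic voicing): /t/ is a voiceless stop between vowels /e/ and /e/, so it voices to [d]. /t/ is a voiceless stop between vowels /e/ and /i/, so it voices to [d]. /diivetetiuw/ → diivedediuw.
Rule 3 (final a-epenthesis): the form ends in the consonant /w/, so [a] is inserted word-finally. /diivedediuw/ → diivedediuwa.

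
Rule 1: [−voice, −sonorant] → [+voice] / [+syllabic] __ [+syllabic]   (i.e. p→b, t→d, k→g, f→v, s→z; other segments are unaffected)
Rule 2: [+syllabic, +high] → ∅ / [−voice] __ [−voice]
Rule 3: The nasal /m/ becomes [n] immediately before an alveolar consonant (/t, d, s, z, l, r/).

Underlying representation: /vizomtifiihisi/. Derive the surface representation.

Rule 1 (intervocalic voicing): /f/ is a voiceless obstruent between vowels /i/ and /i/, so it voices to [v]. /s/ is a voiceless obstruent between vowels /i/ and /i/, so it voices to [z]. /vizomtifiihisi/ → vizomtiviihizi.
Rule 2 (high vowel syncope): no segment meets the environment; /vizomtiviihizi/ is unchanged.
Rule 3 (nasal place assimilation): /m/ precedes the alveolar consonant /t/, so it assimilates in place to [n]. /vizomtiviihizi/ → vizontiviihizi.

vizontiviihizi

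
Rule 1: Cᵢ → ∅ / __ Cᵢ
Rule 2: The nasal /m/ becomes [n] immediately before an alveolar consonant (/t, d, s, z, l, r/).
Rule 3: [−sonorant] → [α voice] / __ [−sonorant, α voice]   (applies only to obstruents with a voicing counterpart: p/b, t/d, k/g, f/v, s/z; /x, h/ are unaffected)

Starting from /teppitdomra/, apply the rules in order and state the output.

tepiddonra

Rule 1 (degemination): /pp/ is a geminate; the first /p/ deletes. /teppitdomra/ → tepitdomra.
Rule 2 (nasal place assimilation): /m/ precedes the alveolar consonant /r/, so it assimilates in place to [n]. /tepitdomra/ → tepitdonra.
Rule 3 (regressive voicing assimilation): /t/ precedes the voiced obstruent /d/, so it voices to [d] by assimilation. /tepitdonra/ → tepiddonra.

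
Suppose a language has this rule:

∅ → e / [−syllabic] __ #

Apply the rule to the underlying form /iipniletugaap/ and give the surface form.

the form ends in the consonant /p/, so [e] is inserted word-finally.
Surface form: [iipniletugaape].

iipniletugaape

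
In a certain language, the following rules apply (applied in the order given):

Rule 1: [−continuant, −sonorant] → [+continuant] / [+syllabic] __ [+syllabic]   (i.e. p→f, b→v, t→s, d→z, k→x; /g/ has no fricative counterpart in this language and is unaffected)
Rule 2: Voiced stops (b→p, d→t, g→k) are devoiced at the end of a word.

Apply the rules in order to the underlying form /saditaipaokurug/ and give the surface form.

Rule 1 (intervocalic spirantization): /d/ is a stop between vowels /a/ and /i/, so it spirantizes to the fricative [z]. /t/ is a stop between vowels /i/ and /a/, so it spirantizes to the fricative [s]. /p/ is a stop between vowels /i/ and /a/, so it spirantizes to the fricative [f]. /k/ is a stop between vowels /o/ and /u/, so it spirantizes to the fricative [x]. /saditaipaokurug/ → sazisaifaoxurug.
Rule 2 (final devoicing): /g/ is a voiced stop in word-final position, so it devoices to [k]. /sazisaifaoxurug/ → sazisaifaoxuruk.

sazisaifaoxuruk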